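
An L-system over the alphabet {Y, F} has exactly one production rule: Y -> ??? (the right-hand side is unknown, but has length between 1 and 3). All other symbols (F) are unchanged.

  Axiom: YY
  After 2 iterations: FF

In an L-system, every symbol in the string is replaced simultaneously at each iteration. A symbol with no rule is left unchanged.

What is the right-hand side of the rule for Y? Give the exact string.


Trying Y -> F:
  Step 0: YY
  Step 1: FF
  Step 2: FF
Matches the given result.

Answer: F


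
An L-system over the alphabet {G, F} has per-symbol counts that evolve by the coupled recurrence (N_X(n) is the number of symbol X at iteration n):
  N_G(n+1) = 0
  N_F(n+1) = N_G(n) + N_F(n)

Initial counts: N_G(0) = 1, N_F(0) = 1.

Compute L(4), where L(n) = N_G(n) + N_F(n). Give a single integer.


Step 0: N_G=1, N_F=1, L=2
Step 1: N_G=0, N_F=2, L=2
Step 2: N_G=0, N_F=2, L=2
Step 3: N_G=0, N_F=2, L=2
Step 4: N_G=0, N_F=2, L=2

Answer: 2


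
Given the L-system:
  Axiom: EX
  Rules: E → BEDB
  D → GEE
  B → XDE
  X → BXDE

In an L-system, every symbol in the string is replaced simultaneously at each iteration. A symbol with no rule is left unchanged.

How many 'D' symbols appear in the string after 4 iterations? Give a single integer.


Answer: 64

Derivation:
Step 0: EX  (0 'D')
Step 1: BEDBBXDE  (2 'D')
Step 2: XDEBEDBGEEXDEXDEBXDEGEEBEDB  (6 'D')
Step 3: BXDEGEEBEDBXDEBEDBGEEXDEGBEDBBEDBBXDEGEEBEDBBXDEGEEBEDBXDEBXDEGEEBEDBGBEDBBEDBXDEBEDBGEEXDE  (19 'D')
Step 4: XDEBXDEGEEBEDBGBEDBBEDBXDEBEDBGEEXDEBXDEGEEBEDBXDEBEDBGEEXDEGBEDBBEDBBXDEGEEBEDBGXDEBEDBGEEXDEXDEBEDBGEEXDEXDEBXDEGEEBEDBGBEDBBEDBXDEBEDBGEEXDEXDEBXDEGEEBEDBGBEDBBEDBXDEBEDBGEEXDEBXDEGEEBEDBXDEBXDEGEEBEDBGBEDBBEDBXDEBEDBGEEXDEGXDEBEDBGEEXDEXDEBEDBGEEXDEBXDEGEEBEDBXDEBEDBGEEXDEGBEDBBEDBBXDEGEEBEDB  (64 'D')


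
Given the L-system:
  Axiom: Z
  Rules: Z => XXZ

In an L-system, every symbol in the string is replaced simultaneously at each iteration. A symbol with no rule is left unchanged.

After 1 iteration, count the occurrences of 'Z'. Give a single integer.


Answer: 1

Derivation:
Step 0: Z  (1 'Z')
Step 1: XXZ  (1 'Z')


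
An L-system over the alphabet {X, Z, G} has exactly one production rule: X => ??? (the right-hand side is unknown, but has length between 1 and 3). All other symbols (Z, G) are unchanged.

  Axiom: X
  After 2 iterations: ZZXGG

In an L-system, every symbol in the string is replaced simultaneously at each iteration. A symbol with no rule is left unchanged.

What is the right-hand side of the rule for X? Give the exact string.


Answer: ZXG

Derivation:
Trying X => ZXG:
  Step 0: X
  Step 1: ZXG
  Step 2: ZZXGG
Matches the given result.


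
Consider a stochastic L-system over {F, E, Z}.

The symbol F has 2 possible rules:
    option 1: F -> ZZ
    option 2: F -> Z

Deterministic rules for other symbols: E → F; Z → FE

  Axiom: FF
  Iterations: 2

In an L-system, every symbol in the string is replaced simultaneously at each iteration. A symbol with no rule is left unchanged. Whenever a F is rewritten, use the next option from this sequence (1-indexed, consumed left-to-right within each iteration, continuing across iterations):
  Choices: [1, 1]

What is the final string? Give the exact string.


Answer: FEFEFEFE

Derivation:
Step 0: FF
Step 1: ZZZZ  (used choices [1, 1])
Step 2: FEFEFEFE  (used choices [])


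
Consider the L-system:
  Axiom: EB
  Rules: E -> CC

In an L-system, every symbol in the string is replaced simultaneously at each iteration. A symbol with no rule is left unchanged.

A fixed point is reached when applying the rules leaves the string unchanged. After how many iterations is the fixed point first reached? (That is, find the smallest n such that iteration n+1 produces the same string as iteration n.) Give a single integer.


Step 0: EB
Step 1: CCB
Step 2: CCB  (unchanged — fixed point at step 1)

Answer: 1


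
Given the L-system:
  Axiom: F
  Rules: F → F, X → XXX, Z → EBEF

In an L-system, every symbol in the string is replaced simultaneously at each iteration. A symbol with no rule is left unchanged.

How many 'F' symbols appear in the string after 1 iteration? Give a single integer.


Step 0: F  (1 'F')
Step 1: F  (1 'F')

Answer: 1


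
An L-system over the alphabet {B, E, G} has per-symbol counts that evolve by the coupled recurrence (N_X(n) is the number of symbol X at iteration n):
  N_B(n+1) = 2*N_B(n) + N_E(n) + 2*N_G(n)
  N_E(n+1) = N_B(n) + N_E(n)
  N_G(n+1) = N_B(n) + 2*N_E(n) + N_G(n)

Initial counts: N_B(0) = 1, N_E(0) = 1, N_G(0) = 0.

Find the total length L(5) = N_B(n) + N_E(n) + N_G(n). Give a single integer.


Answer: 1435

Derivation:
Step 0: N_B=1, N_E=1, N_G=0, L=2
Step 1: N_B=3, N_E=2, N_G=3, L=8
Step 2: N_B=14, N_E=5, N_G=10, L=29
Step 3: N_B=53, N_E=19, N_G=34, L=106
Step 4: N_B=193, N_E=72, N_G=125, L=390
Step 5: N_B=708, N_E=265, N_G=462, L=1435


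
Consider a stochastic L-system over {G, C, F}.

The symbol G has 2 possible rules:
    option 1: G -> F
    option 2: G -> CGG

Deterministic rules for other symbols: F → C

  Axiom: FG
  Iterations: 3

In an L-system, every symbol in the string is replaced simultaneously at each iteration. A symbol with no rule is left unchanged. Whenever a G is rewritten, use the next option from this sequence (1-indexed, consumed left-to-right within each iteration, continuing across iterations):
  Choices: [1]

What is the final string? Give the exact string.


Answer: CC

Derivation:
Step 0: FG
Step 1: CF  (used choices [1])
Step 2: CC  (used choices [])
Step 3: CC  (used choices [])


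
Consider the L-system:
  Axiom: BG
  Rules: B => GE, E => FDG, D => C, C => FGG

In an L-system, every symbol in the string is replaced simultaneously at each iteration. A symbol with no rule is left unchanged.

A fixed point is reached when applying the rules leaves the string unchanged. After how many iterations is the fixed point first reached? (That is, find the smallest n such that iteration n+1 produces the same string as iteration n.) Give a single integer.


Answer: 4

Derivation:
Step 0: BG
Step 1: GEG
Step 2: GFDGG
Step 3: GFCGG
Step 4: GFFGGGG
Step 5: GFFGGGG  (unchanged — fixed point at step 4)


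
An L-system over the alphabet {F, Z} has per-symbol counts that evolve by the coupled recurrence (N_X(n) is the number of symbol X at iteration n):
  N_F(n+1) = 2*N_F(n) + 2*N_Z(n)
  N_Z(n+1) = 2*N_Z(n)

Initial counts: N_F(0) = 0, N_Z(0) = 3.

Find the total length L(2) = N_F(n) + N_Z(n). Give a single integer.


Step 0: N_F=0, N_Z=3, L=3
Step 1: N_F=6, N_Z=6, L=12
Step 2: N_F=24, N_Z=12, L=36

Answer: 36


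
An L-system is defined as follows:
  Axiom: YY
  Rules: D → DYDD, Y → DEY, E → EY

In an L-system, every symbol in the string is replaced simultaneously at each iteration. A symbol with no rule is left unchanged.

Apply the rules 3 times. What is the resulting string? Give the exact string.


Step 0: YY
Step 1: DEYDEY
Step 2: DYDDEYDEYDYDDEYDEY
Step 3: DYDDDEYDYDDDYDDEYDEYDYDDEYDEYDYDDDEYDYDDDYDDEYDEYDYDDEYDEY

Answer: DYDDDEYDYDDDYDDEYDEYDYDDEYDEYDYDDDEYDYDDDYDDEYDEYDYDDEYDEY


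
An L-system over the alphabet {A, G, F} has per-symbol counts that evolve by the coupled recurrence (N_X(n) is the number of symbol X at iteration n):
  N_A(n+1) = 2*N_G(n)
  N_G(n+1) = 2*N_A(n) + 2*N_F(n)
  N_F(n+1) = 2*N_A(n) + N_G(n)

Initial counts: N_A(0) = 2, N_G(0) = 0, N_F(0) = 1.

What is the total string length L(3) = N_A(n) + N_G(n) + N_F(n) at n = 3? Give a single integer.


Step 0: N_A=2, N_G=0, N_F=1, L=3
Step 1: N_A=0, N_G=6, N_F=4, L=10
Step 2: N_A=12, N_G=8, N_F=6, L=26
Step 3: N_A=16, N_G=36, N_F=32, L=84

Answer: 84


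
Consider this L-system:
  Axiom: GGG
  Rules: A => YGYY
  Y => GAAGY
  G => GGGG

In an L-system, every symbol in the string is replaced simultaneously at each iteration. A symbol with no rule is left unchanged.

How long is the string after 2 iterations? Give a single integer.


Step 0: length = 3
Step 1: length = 12
Step 2: length = 48

Answer: 48


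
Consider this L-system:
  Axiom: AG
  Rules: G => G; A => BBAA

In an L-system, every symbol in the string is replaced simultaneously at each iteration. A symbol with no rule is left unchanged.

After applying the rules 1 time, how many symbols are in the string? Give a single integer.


Answer: 5

Derivation:
Step 0: length = 2
Step 1: length = 5


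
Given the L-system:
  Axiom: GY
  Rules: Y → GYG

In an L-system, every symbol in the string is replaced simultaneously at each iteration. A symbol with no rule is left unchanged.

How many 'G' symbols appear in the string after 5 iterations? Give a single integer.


Step 0: GY  (1 'G')
Step 1: GGYG  (3 'G')
Step 2: GGGYGG  (5 'G')
Step 3: GGGGYGGG  (7 'G')
Step 4: GGGGGYGGGG  (9 'G')
Step 5: GGGGGGYGGGGG  (11 'G')

Answer: 11


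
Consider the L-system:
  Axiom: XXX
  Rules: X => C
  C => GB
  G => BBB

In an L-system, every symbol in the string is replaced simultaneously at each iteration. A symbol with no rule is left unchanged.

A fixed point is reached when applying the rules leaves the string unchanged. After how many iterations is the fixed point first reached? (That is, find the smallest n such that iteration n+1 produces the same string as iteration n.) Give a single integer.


Answer: 3

Derivation:
Step 0: XXX
Step 1: CCC
Step 2: GBGBGB
Step 3: BBBBBBBBBBBB
Step 4: BBBBBBBBBBBB  (unchanged — fixed point at step 3)


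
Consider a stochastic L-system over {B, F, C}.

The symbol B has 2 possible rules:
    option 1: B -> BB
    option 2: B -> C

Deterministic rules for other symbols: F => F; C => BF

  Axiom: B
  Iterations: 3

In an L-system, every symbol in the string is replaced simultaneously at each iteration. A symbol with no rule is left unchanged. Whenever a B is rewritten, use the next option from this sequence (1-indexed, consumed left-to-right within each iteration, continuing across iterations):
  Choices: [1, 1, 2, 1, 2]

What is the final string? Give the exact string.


Step 0: B
Step 1: BB  (used choices [1])
Step 2: BBC  (used choices [1, 2])
Step 3: BBCBF  (used choices [1, 2])

Answer: BBCBF


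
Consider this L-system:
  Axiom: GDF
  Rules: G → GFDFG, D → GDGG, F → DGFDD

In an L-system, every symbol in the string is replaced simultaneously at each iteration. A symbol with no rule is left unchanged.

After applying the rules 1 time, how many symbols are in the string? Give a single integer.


Step 0: length = 3
Step 1: length = 14

Answer: 14


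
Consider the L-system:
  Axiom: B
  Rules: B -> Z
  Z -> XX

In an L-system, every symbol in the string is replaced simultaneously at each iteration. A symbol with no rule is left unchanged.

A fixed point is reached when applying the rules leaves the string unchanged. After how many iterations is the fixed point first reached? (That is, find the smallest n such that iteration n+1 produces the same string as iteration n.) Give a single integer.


Answer: 2

Derivation:
Step 0: B
Step 1: Z
Step 2: XX
Step 3: XX  (unchanged — fixed point at step 2)


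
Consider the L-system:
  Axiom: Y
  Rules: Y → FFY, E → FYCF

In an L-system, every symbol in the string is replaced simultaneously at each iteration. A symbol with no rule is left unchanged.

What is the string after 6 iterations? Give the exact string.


Step 0: Y
Step 1: FFY
Step 2: FFFFY
Step 3: FFFFFFY
Step 4: FFFFFFFFY
Step 5: FFFFFFFFFFY
Step 6: FFFFFFFFFFFFY

Answer: FFFFFFFFFFFFY


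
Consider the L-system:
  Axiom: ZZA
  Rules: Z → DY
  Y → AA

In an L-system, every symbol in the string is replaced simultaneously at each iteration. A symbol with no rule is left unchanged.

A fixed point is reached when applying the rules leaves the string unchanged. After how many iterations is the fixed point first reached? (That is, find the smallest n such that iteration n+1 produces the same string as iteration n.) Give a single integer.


Answer: 2

Derivation:
Step 0: ZZA
Step 1: DYDYA
Step 2: DAADAAA
Step 3: DAADAAA  (unchanged — fixed point at step 2)


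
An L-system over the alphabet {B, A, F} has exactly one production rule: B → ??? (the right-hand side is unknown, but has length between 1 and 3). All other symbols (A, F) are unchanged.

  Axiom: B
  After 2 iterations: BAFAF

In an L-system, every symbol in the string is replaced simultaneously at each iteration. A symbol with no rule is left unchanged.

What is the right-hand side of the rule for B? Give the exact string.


Answer: BAF

Derivation:
Trying B → BAF:
  Step 0: B
  Step 1: BAF
  Step 2: BAFAF
Matches the given result.


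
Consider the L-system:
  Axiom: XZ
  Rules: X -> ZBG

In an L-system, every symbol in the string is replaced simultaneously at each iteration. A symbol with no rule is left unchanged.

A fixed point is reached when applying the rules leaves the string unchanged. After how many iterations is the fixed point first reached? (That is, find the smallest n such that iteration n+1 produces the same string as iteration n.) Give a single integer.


Answer: 1

Derivation:
Step 0: XZ
Step 1: ZBGZ
Step 2: ZBGZ  (unchanged — fixed point at step 1)


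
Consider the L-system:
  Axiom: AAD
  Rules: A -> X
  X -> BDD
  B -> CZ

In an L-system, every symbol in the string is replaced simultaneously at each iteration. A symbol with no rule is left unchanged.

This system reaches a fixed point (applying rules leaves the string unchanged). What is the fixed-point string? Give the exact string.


Answer: CZDDCZDDD

Derivation:
Step 0: AAD
Step 1: XXD
Step 2: BDDBDDD
Step 3: CZDDCZDDD
Step 4: CZDDCZDDD  (unchanged — fixed point at step 3)


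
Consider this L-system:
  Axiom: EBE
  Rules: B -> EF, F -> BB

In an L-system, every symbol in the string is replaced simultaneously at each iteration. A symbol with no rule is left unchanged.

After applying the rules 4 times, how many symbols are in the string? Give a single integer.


Answer: 9

Derivation:
Step 0: length = 3
Step 1: length = 4
Step 2: length = 5
Step 3: length = 7
Step 4: length = 9


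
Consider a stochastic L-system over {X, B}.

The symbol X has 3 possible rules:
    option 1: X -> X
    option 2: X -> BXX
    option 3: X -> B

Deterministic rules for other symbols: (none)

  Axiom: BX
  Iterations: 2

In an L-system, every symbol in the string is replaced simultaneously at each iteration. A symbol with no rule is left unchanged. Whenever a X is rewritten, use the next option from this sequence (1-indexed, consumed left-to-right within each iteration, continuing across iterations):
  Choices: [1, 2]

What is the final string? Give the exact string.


Step 0: BX
Step 1: BX  (used choices [1])
Step 2: BBXX  (used choices [2])

Answer: BBXX


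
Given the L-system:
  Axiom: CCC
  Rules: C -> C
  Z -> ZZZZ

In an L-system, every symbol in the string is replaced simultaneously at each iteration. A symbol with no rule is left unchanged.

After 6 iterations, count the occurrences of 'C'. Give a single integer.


Step 0: CCC  (3 'C')
Step 1: CCC  (3 'C')
Step 2: CCC  (3 'C')
Step 3: CCC  (3 'C')
Step 4: CCC  (3 'C')
Step 5: CCC  (3 'C')
Step 6: CCC  (3 'C')

Answer: 3


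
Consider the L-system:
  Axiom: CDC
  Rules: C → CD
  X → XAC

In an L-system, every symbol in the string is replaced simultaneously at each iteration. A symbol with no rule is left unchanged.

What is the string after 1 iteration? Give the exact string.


Answer: CDDCD

Derivation:
Step 0: CDC
Step 1: CDDCD


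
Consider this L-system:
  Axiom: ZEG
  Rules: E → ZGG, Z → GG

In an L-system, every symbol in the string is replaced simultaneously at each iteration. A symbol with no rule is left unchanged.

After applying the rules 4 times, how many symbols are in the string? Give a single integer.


Step 0: length = 3
Step 1: length = 6
Step 2: length = 7
Step 3: length = 7
Step 4: length = 7

Answer: 7


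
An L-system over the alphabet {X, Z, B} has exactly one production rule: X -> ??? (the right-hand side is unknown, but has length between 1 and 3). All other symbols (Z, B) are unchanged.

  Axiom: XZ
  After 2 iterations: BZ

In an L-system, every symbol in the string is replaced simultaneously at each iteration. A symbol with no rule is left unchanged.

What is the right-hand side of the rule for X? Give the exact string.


Trying X -> B:
  Step 0: XZ
  Step 1: BZ
  Step 2: BZ
Matches the given result.

Answer: B


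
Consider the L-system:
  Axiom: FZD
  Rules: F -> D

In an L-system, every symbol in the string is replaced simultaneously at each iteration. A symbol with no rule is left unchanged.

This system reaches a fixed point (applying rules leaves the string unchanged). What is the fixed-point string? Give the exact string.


Answer: DZD

Derivation:
Step 0: FZD
Step 1: DZD
Step 2: DZD  (unchanged — fixed point at step 1)


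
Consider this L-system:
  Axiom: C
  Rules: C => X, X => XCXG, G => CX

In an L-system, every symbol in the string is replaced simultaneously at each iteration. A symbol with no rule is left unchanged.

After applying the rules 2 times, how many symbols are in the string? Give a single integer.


Step 0: length = 1
Step 1: length = 1
Step 2: length = 4

Answer: 4


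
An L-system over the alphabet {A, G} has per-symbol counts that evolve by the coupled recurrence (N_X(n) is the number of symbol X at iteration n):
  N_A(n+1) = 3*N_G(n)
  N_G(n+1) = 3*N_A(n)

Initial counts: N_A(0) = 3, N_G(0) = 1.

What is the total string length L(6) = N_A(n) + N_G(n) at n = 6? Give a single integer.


Answer: 2916

Derivation:
Step 0: N_A=3, N_G=1, L=4
Step 1: N_A=3, N_G=9, L=12
Step 2: N_A=27, N_G=9, L=36
Step 3: N_A=27, N_G=81, L=108
Step 4: N_A=243, N_G=81, L=324
Step 5: N_A=243, N_G=729, L=972
Step 6: N_A=2187, N_G=729, L=2916


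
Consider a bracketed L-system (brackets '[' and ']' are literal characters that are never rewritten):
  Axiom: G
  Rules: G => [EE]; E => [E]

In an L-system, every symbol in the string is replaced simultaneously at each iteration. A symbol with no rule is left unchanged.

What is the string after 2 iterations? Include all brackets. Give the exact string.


Answer: [[E][E]]

Derivation:
Step 0: G
Step 1: [EE]
Step 2: [[E][E]]


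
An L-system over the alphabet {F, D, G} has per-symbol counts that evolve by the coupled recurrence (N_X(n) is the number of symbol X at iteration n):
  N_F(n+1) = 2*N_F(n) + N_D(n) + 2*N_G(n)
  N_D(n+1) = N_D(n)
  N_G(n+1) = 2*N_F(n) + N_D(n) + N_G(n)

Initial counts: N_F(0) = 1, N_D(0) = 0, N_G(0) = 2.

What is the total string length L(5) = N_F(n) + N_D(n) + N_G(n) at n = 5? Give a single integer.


Answer: 1624

Derivation:
Step 0: N_F=1, N_D=0, N_G=2, L=3
Step 1: N_F=6, N_D=0, N_G=4, L=10
Step 2: N_F=20, N_D=0, N_G=16, L=36
Step 3: N_F=72, N_D=0, N_G=56, L=128
Step 4: N_F=256, N_D=0, N_G=200, L=456
Step 5: N_F=912, N_D=0, N_G=712, L=1624


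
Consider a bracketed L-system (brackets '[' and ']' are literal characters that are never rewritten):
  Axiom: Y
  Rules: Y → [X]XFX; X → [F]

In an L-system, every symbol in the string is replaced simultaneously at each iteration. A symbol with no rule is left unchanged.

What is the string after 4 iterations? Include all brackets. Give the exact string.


Answer: [[F]][F]F[F]

Derivation:
Step 0: Y
Step 1: [X]XFX
Step 2: [[F]][F]F[F]
Step 3: [[F]][F]F[F]
Step 4: [[F]][F]F[F]


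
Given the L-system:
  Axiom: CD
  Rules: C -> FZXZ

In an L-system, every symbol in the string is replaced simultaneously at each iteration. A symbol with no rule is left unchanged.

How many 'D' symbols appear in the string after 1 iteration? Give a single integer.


Step 0: CD  (1 'D')
Step 1: FZXZD  (1 'D')

Answer: 1


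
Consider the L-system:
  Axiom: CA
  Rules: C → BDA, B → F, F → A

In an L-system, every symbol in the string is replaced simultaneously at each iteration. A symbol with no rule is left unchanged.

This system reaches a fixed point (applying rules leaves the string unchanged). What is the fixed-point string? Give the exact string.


Answer: ADAA

Derivation:
Step 0: CA
Step 1: BDAA
Step 2: FDAA
Step 3: ADAA
Step 4: ADAA  (unchanged — fixed point at step 3)


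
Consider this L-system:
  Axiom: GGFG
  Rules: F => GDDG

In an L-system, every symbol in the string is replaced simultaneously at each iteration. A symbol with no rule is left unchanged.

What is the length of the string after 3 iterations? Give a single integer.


Answer: 7

Derivation:
Step 0: length = 4
Step 1: length = 7
Step 2: length = 7
Step 3: length = 7


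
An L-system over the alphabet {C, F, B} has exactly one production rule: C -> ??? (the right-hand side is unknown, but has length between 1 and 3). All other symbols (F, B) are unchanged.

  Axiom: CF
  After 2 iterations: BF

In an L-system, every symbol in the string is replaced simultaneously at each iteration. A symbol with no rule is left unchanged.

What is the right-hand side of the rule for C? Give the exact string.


Trying C -> B:
  Step 0: CF
  Step 1: BF
  Step 2: BF
Matches the given result.

Answer: B


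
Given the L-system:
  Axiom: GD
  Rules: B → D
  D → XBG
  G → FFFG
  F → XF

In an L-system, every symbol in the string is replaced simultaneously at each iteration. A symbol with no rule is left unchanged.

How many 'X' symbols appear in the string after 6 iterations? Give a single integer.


Answer: 87

Derivation:
Step 0: GD  (0 'X')
Step 1: FFFGXBG  (1 'X')
Step 2: XFXFXFFFFGXDFFFG  (4 'X')
Step 3: XXFXXFXXFXFXFXFFFFGXXBGXFXFXFFFFG  (14 'X')
Step 4: XXXFXXXFXXXFXXFXXFXXFXFXFXFFFFGXXDFFFGXXFXXFXXFXFXFXFFFFG  (29 'X')
Step 5: XXXXFXXXXFXXXXFXXXFXXXFXXXFXXFXXFXXFXFXFXFFFFGXXXBGXFXFXFFFFGXXXFXXXFXXXFXXFXXFXXFXFXFXFFFFG  (54 'X')
Step 6: XXXXXFXXXXXFXXXXXFXXXXFXXXXFXXXXFXXXFXXXFXXXFXXFXXFXXFXFXFXFFFFGXXXDFFFGXXFXXFXXFXFXFXFFFFGXXXXFXXXXFXXXXFXXXFXXXFXXXFXXFXXFXXFXFXFXFFFFG  (87 'X')


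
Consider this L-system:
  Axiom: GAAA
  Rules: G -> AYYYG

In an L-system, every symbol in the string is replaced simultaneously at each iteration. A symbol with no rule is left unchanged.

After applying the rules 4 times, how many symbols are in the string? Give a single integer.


Answer: 20

Derivation:
Step 0: length = 4
Step 1: length = 8
Step 2: length = 12
Step 3: length = 16
Step 4: length = 20


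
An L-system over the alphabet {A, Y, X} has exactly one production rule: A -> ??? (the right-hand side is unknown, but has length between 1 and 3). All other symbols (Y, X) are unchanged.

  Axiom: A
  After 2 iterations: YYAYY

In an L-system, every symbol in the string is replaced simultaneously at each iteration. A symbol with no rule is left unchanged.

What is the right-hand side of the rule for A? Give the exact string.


Answer: YAY

Derivation:
Trying A -> YAY:
  Step 0: A
  Step 1: YAY
  Step 2: YYAYY
Matches the given result.


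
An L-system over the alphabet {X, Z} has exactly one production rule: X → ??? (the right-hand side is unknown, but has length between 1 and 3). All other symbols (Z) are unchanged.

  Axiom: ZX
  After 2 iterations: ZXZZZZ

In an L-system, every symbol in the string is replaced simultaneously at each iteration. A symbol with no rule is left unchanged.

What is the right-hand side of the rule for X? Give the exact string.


Answer: XZZ

Derivation:
Trying X → XZZ:
  Step 0: ZX
  Step 1: ZXZZ
  Step 2: ZXZZZZ
Matches the given result.


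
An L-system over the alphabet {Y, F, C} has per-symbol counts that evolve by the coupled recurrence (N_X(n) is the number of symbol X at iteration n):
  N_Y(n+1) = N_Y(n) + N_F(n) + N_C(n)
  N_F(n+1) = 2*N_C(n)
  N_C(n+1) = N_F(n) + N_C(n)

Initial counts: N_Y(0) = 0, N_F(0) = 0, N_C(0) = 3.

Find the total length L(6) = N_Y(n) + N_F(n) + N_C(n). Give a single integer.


Step 0: N_Y=0, N_F=0, N_C=3, L=3
Step 1: N_Y=3, N_F=6, N_C=3, L=12
Step 2: N_Y=12, N_F=6, N_C=9, L=27
Step 3: N_Y=27, N_F=18, N_C=15, L=60
Step 4: N_Y=60, N_F=30, N_C=33, L=123
Step 5: N_Y=123, N_F=66, N_C=63, L=252
Step 6: N_Y=252, N_F=126, N_C=129, L=507

Answer: 507


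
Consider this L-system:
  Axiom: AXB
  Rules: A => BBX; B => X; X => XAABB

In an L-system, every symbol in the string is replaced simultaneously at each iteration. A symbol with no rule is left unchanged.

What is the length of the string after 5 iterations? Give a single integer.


Step 0: length = 3
Step 1: length = 9
Step 2: length = 25
Step 3: length = 73
Step 4: length = 209
Step 5: length = 601

Answer: 601


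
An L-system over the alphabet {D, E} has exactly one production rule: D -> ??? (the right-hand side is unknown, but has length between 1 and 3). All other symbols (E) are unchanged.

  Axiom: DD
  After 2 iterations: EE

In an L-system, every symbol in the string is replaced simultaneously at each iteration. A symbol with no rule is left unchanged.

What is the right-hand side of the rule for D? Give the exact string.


Trying D -> E:
  Step 0: DD
  Step 1: EE
  Step 2: EE
Matches the given result.

Answer: E


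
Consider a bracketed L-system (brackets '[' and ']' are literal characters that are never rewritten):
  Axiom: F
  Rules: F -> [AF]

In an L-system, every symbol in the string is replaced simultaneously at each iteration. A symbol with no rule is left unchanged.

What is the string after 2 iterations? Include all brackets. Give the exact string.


Answer: [A[AF]]

Derivation:
Step 0: F
Step 1: [AF]
Step 2: [A[AF]]


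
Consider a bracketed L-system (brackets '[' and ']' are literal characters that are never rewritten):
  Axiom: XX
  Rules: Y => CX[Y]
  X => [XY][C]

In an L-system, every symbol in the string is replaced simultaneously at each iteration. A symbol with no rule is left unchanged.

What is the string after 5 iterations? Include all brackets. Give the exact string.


Step 0: XX
Step 1: [XY][C][XY][C]
Step 2: [[XY][C]CX[Y]][C][[XY][C]CX[Y]][C]
Step 3: [[[XY][C]CX[Y]][C]C[XY][C][CX[Y]]][C][[[XY][C]CX[Y]][C]C[XY][C][CX[Y]]][C]
Step 4: [[[[XY][C]CX[Y]][C]C[XY][C][CX[Y]]][C]C[[XY][C]CX[Y]][C][C[XY][C][CX[Y]]]][C][[[[XY][C]CX[Y]][C]C[XY][C][CX[Y]]][C]C[[XY][C]CX[Y]][C][C[XY][C][CX[Y]]]][C]
Step 5: [[[[[XY][C]CX[Y]][C]C[XY][C][CX[Y]]][C]C[[XY][C]CX[Y]][C][C[XY][C][CX[Y]]]][C]C[[[XY][C]CX[Y]][C]C[XY][C][CX[Y]]][C][C[[XY][C]CX[Y]][C][C[XY][C][CX[Y]]]]][C][[[[[XY][C]CX[Y]][C]C[XY][C][CX[Y]]][C]C[[XY][C]CX[Y]][C][C[XY][C][CX[Y]]]][C]C[[[XY][C]CX[Y]][C]C[XY][C][CX[Y]]][C][C[[XY][C]CX[Y]][C][C[XY][C][CX[Y]]]]][C]

Answer: [[[[[XY][C]CX[Y]][C]C[XY][C][CX[Y]]][C]C[[XY][C]CX[Y]][C][C[XY][C][CX[Y]]]][C]C[[[XY][C]CX[Y]][C]C[XY][C][CX[Y]]][C][C[[XY][C]CX[Y]][C][C[XY][C][CX[Y]]]]][C][[[[[XY][C]CX[Y]][C]C[XY][C][CX[Y]]][C]C[[XY][C]CX[Y]][C][C[XY][C][CX[Y]]]][C]C[[[XY][C]CX[Y]][C]C[XY][C][CX[Y]]][C][C[[XY][C]CX[Y]][C][C[XY][C][CX[Y]]]]][C]


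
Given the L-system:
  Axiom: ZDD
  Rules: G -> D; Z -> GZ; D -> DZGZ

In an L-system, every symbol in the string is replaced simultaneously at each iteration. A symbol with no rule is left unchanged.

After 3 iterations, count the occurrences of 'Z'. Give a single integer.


Step 0: ZDD  (1 'Z')
Step 1: GZDZGZDZGZ  (5 'Z')
Step 2: DGZDZGZGZDGZDZGZGZDGZ  (9 'Z')
Step 3: DZGZDGZDZGZGZDGZDGZDZGZDGZDZGZGZDGZDGZDZGZDGZ  (19 'Z')

Answer: 19


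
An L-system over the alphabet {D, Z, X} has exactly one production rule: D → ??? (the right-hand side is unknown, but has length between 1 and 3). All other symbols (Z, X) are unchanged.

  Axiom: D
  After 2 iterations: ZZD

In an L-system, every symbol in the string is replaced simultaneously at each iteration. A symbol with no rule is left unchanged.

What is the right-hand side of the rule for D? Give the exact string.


Trying D → ZD:
  Step 0: D
  Step 1: ZD
  Step 2: ZZD
Matches the given result.

Answer: ZD


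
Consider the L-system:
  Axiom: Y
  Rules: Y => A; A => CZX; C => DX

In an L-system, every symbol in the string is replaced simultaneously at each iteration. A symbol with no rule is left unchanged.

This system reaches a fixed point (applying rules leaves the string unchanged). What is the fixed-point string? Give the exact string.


Step 0: Y
Step 1: A
Step 2: CZX
Step 3: DXZX
Step 4: DXZX  (unchanged — fixed point at step 3)

Answer: DXZX


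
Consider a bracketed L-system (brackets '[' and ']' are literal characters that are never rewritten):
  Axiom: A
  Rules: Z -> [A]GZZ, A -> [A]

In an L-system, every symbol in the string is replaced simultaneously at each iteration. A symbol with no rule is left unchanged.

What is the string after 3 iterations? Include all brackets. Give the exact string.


Step 0: A
Step 1: [A]
Step 2: [[A]]
Step 3: [[[A]]]

Answer: [[[A]]]


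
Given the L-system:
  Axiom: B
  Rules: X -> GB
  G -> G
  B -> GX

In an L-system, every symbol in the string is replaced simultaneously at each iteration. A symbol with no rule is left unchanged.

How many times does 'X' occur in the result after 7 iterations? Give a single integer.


Step 0: B  (0 'X')
Step 1: GX  (1 'X')
Step 2: GGB  (0 'X')
Step 3: GGGX  (1 'X')
Step 4: GGGGB  (0 'X')
Step 5: GGGGGX  (1 'X')
Step 6: GGGGGGB  (0 'X')
Step 7: GGGGGGGX  (1 'X')

Answer: 1


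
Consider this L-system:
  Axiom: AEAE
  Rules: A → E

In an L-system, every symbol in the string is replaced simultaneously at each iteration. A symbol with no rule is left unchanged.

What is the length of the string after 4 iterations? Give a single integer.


Step 0: length = 4
Step 1: length = 4
Step 2: length = 4
Step 3: length = 4
Step 4: length = 4

Answer: 4


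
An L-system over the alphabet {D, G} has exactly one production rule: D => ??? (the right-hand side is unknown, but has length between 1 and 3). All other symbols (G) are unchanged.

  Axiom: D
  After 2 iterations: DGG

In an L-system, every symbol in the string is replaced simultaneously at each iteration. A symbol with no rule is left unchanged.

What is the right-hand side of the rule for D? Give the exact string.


Answer: DG

Derivation:
Trying D => DG:
  Step 0: D
  Step 1: DG
  Step 2: DGG
Matches the given result.


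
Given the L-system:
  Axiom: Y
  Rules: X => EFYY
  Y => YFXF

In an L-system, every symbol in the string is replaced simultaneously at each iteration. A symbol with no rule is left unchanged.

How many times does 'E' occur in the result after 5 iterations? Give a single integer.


Answer: 10

Derivation:
Step 0: Y  (0 'E')
Step 1: YFXF  (0 'E')
Step 2: YFXFFEFYYF  (1 'E')
Step 3: YFXFFEFYYFFEFYFXFYFXFF  (2 'E')
Step 4: YFXFFEFYYFFEFYFXFYFXFFFEFYFXFFEFYYFYFXFFEFYYFF  (5 'E')
Step 5: YFXFFEFYYFFEFYFXFYFXFFFEFYFXFFEFYYFYFXFFEFYYFFFEFYFXFFEFYYFFEFYFXFYFXFFYFXFFEFYYFFEFYFXFYFXFFF  (10 'E')


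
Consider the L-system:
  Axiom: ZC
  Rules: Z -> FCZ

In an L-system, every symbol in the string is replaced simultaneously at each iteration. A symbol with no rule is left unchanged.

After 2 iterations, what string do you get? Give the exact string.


Answer: FCFCZC

Derivation:
Step 0: ZC
Step 1: FCZC
Step 2: FCFCZC


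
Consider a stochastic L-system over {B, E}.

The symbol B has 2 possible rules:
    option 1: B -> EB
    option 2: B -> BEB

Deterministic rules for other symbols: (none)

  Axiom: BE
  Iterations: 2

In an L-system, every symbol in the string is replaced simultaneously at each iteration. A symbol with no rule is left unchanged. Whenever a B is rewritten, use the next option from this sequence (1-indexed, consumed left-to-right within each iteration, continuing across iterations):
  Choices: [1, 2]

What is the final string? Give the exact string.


Answer: EBEBE

Derivation:
Step 0: BE
Step 1: EBE  (used choices [1])
Step 2: EBEBE  (used choices [2])


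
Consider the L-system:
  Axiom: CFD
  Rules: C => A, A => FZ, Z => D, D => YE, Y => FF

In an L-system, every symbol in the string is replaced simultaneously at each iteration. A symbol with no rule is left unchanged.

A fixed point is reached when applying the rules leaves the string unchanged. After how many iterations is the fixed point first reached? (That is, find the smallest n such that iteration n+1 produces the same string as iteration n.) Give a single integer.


Answer: 5

Derivation:
Step 0: CFD
Step 1: AFYE
Step 2: FZFFFE
Step 3: FDFFFE
Step 4: FYEFFFE
Step 5: FFFEFFFE
Step 6: FFFEFFFE  (unchanged — fixed point at step 5)


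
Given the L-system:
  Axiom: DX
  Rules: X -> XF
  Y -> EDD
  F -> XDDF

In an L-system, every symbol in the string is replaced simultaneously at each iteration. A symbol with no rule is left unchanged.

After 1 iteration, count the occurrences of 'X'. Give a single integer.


Answer: 1

Derivation:
Step 0: DX  (1 'X')
Step 1: DXF  (1 'X')


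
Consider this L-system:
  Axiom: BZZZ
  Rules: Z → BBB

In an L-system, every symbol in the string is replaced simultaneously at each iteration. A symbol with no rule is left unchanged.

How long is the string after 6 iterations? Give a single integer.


Step 0: length = 4
Step 1: length = 10
Step 2: length = 10
Step 3: length = 10
Step 4: length = 10
Step 5: length = 10
Step 6: length = 10

Answer: 10


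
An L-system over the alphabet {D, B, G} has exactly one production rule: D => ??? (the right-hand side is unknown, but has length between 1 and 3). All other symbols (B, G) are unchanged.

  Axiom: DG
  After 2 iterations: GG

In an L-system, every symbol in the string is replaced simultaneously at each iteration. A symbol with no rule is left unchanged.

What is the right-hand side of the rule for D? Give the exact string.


Trying D => G:
  Step 0: DG
  Step 1: GG
  Step 2: GG
Matches the given result.

Answer: G


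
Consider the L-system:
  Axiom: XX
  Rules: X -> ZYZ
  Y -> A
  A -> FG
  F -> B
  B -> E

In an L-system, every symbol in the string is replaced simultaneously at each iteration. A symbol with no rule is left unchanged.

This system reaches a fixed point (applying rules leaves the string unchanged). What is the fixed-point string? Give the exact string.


Answer: ZEGZZEGZ

Derivation:
Step 0: XX
Step 1: ZYZZYZ
Step 2: ZAZZAZ
Step 3: ZFGZZFGZ
Step 4: ZBGZZBGZ
Step 5: ZEGZZEGZ
Step 6: ZEGZZEGZ  (unchanged — fixed point at step 5)


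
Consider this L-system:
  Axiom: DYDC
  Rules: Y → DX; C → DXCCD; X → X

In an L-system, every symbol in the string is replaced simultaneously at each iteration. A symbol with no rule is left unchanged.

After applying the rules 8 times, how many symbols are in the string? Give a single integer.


Step 0: length = 4
Step 1: length = 9
Step 2: length = 17
Step 3: length = 33
Step 4: length = 65
Step 5: length = 129
Step 6: length = 257
Step 7: length = 513
Step 8: length = 1025

Answer: 1025


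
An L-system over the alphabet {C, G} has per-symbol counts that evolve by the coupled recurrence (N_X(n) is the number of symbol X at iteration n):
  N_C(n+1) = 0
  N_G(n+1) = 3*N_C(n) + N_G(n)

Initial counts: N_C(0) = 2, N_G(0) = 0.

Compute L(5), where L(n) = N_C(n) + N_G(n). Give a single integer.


Step 0: N_C=2, N_G=0, L=2
Step 1: N_C=0, N_G=6, L=6
Step 2: N_C=0, N_G=6, L=6
Step 3: N_C=0, N_G=6, L=6
Step 4: N_C=0, N_G=6, L=6
Step 5: N_C=0, N_G=6, L=6

Answer: 6


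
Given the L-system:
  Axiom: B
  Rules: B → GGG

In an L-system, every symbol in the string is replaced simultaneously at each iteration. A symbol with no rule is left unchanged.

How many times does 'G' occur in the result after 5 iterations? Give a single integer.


Step 0: B  (0 'G')
Step 1: GGG  (3 'G')
Step 2: GGG  (3 'G')
Step 3: GGG  (3 'G')
Step 4: GGG  (3 'G')
Step 5: GGG  (3 'G')

Answer: 3


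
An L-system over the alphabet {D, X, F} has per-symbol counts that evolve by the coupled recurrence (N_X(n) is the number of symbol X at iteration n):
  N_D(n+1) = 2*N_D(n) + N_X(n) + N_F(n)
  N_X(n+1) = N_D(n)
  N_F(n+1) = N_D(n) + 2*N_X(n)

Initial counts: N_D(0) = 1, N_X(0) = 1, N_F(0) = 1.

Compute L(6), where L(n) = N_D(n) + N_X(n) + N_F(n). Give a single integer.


Answer: 1636

Derivation:
Step 0: N_D=1, N_X=1, N_F=1, L=3
Step 1: N_D=4, N_X=1, N_F=3, L=8
Step 2: N_D=12, N_X=4, N_F=6, L=22
Step 3: N_D=34, N_X=12, N_F=20, L=66
Step 4: N_D=100, N_X=34, N_F=58, L=192
Step 5: N_D=292, N_X=100, N_F=168, L=560
Step 6: N_D=852, N_X=292, N_F=492, L=1636


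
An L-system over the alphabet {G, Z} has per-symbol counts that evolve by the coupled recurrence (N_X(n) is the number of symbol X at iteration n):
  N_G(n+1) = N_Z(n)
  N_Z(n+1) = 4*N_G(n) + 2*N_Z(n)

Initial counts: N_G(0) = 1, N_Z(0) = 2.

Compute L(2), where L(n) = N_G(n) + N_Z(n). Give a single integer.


Answer: 32

Derivation:
Step 0: N_G=1, N_Z=2, L=3
Step 1: N_G=2, N_Z=8, L=10
Step 2: N_G=8, N_Z=24, L=32


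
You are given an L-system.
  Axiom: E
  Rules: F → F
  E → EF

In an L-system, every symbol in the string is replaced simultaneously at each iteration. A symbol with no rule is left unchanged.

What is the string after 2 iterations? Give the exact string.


Step 0: E
Step 1: EF
Step 2: EFF

Answer: EFF


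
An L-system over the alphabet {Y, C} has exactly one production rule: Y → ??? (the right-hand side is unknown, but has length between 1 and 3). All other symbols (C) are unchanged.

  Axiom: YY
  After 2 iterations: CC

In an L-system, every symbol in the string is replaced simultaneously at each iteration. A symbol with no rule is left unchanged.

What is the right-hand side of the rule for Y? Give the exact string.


Answer: C

Derivation:
Trying Y → C:
  Step 0: YY
  Step 1: CC
  Step 2: CC
Matches the given result.


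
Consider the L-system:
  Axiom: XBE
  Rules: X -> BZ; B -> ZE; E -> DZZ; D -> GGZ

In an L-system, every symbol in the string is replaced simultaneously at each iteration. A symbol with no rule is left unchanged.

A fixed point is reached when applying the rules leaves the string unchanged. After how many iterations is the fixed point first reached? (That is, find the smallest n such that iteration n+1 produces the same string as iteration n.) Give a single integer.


Answer: 4

Derivation:
Step 0: XBE
Step 1: BZZEDZZ
Step 2: ZEZZDZZGGZZZ
Step 3: ZDZZZZGGZZZGGZZZ
Step 4: ZGGZZZZZGGZZZGGZZZ
Step 5: ZGGZZZZZGGZZZGGZZZ  (unchanged — fixed point at step 4)


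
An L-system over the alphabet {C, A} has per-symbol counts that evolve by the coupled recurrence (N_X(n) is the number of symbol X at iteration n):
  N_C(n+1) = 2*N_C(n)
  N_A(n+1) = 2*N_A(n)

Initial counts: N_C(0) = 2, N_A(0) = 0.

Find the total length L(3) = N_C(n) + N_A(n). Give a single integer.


Step 0: N_C=2, N_A=0, L=2
Step 1: N_C=4, N_A=0, L=4
Step 2: N_C=8, N_A=0, L=8
Step 3: N_C=16, N_A=0, L=16

Answer: 16


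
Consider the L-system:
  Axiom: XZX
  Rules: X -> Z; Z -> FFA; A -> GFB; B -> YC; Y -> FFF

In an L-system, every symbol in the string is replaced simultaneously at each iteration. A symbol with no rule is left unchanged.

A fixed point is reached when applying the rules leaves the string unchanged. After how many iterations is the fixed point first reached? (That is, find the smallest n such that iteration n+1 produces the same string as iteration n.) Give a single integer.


Step 0: XZX
Step 1: ZFFAZ
Step 2: FFAFFGFBFFA
Step 3: FFGFBFFGFYCFFGFB
Step 4: FFGFYCFFGFFFFCFFGFYC
Step 5: FFGFFFFCFFGFFFFCFFGFFFFC
Step 6: FFGFFFFCFFGFFFFCFFGFFFFC  (unchanged — fixed point at step 5)

Answer: 5


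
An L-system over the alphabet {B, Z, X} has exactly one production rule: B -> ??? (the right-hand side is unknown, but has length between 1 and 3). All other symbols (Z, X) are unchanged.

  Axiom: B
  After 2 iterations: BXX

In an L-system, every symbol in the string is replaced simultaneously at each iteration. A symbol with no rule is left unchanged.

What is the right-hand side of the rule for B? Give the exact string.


Trying B -> BX:
  Step 0: B
  Step 1: BX
  Step 2: BXX
Matches the given result.

Answer: BX


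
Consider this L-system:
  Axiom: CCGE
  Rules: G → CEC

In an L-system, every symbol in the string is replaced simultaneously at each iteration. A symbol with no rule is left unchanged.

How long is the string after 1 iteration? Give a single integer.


Answer: 6

Derivation:
Step 0: length = 4
Step 1: length = 6
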